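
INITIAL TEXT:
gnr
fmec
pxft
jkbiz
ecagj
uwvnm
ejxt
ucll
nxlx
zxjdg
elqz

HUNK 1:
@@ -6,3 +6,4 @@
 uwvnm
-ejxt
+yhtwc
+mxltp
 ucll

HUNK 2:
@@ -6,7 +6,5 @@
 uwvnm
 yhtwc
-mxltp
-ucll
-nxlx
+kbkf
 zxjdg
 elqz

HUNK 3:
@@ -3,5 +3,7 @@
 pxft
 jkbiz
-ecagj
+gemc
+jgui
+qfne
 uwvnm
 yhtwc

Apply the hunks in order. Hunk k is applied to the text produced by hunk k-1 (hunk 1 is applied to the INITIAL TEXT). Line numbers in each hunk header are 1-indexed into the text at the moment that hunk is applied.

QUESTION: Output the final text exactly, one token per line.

Hunk 1: at line 6 remove [ejxt] add [yhtwc,mxltp] -> 12 lines: gnr fmec pxft jkbiz ecagj uwvnm yhtwc mxltp ucll nxlx zxjdg elqz
Hunk 2: at line 6 remove [mxltp,ucll,nxlx] add [kbkf] -> 10 lines: gnr fmec pxft jkbiz ecagj uwvnm yhtwc kbkf zxjdg elqz
Hunk 3: at line 3 remove [ecagj] add [gemc,jgui,qfne] -> 12 lines: gnr fmec pxft jkbiz gemc jgui qfne uwvnm yhtwc kbkf zxjdg elqz

Answer: gnr
fmec
pxft
jkbiz
gemc
jgui
qfne
uwvnm
yhtwc
kbkf
zxjdg
elqz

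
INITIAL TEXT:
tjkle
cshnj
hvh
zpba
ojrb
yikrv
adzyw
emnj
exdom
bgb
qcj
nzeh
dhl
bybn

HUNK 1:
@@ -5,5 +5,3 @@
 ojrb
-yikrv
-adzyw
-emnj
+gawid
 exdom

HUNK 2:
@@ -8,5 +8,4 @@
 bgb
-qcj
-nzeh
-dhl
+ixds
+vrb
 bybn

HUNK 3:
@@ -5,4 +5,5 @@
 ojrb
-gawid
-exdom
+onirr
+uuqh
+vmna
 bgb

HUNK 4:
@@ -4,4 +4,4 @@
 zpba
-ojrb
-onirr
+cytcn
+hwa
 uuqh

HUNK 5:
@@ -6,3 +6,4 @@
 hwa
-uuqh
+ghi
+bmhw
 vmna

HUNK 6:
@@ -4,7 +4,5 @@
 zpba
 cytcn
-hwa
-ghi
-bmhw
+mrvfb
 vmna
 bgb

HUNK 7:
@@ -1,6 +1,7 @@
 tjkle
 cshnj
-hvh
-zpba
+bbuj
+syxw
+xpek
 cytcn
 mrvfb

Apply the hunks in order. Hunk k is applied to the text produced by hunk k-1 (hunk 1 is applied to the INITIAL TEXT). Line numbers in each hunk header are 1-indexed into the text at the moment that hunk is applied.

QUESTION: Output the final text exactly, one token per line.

Hunk 1: at line 5 remove [yikrv,adzyw,emnj] add [gawid] -> 12 lines: tjkle cshnj hvh zpba ojrb gawid exdom bgb qcj nzeh dhl bybn
Hunk 2: at line 8 remove [qcj,nzeh,dhl] add [ixds,vrb] -> 11 lines: tjkle cshnj hvh zpba ojrb gawid exdom bgb ixds vrb bybn
Hunk 3: at line 5 remove [gawid,exdom] add [onirr,uuqh,vmna] -> 12 lines: tjkle cshnj hvh zpba ojrb onirr uuqh vmna bgb ixds vrb bybn
Hunk 4: at line 4 remove [ojrb,onirr] add [cytcn,hwa] -> 12 lines: tjkle cshnj hvh zpba cytcn hwa uuqh vmna bgb ixds vrb bybn
Hunk 5: at line 6 remove [uuqh] add [ghi,bmhw] -> 13 lines: tjkle cshnj hvh zpba cytcn hwa ghi bmhw vmna bgb ixds vrb bybn
Hunk 6: at line 4 remove [hwa,ghi,bmhw] add [mrvfb] -> 11 lines: tjkle cshnj hvh zpba cytcn mrvfb vmna bgb ixds vrb bybn
Hunk 7: at line 1 remove [hvh,zpba] add [bbuj,syxw,xpek] -> 12 lines: tjkle cshnj bbuj syxw xpek cytcn mrvfb vmna bgb ixds vrb bybn

Answer: tjkle
cshnj
bbuj
syxw
xpek
cytcn
mrvfb
vmna
bgb
ixds
vrb
bybn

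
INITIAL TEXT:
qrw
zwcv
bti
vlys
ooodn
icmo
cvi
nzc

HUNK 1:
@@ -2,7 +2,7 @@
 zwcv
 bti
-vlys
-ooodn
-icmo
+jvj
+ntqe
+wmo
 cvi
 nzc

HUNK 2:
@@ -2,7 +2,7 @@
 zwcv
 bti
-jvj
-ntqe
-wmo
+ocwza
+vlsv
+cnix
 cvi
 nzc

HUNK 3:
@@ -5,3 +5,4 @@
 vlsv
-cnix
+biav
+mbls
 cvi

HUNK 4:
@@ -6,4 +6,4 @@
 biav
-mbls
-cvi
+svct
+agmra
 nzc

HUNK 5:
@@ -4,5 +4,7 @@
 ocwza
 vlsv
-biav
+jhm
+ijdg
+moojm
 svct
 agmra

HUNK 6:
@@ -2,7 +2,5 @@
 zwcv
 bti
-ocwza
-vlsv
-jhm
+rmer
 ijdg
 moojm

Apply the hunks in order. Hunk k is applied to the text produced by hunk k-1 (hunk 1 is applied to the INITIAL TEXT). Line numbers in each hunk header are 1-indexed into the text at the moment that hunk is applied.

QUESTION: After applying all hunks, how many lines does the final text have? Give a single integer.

Hunk 1: at line 2 remove [vlys,ooodn,icmo] add [jvj,ntqe,wmo] -> 8 lines: qrw zwcv bti jvj ntqe wmo cvi nzc
Hunk 2: at line 2 remove [jvj,ntqe,wmo] add [ocwza,vlsv,cnix] -> 8 lines: qrw zwcv bti ocwza vlsv cnix cvi nzc
Hunk 3: at line 5 remove [cnix] add [biav,mbls] -> 9 lines: qrw zwcv bti ocwza vlsv biav mbls cvi nzc
Hunk 4: at line 6 remove [mbls,cvi] add [svct,agmra] -> 9 lines: qrw zwcv bti ocwza vlsv biav svct agmra nzc
Hunk 5: at line 4 remove [biav] add [jhm,ijdg,moojm] -> 11 lines: qrw zwcv bti ocwza vlsv jhm ijdg moojm svct agmra nzc
Hunk 6: at line 2 remove [ocwza,vlsv,jhm] add [rmer] -> 9 lines: qrw zwcv bti rmer ijdg moojm svct agmra nzc
Final line count: 9

Answer: 9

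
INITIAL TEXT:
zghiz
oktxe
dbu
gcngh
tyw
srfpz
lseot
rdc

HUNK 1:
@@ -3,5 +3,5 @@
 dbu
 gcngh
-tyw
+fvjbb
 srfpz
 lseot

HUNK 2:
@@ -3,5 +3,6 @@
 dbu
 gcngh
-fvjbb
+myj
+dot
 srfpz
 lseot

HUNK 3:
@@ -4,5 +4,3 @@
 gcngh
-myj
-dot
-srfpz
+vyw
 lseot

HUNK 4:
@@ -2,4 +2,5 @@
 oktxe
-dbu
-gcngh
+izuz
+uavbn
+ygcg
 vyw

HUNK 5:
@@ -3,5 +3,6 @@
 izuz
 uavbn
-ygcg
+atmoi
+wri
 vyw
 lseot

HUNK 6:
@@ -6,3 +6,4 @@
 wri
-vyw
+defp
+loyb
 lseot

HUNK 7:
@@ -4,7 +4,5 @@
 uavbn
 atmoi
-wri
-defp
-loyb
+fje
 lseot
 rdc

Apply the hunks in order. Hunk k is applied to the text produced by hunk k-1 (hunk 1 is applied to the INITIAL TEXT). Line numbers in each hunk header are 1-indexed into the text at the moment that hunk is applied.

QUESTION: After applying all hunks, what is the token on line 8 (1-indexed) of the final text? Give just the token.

Answer: rdc

Derivation:
Hunk 1: at line 3 remove [tyw] add [fvjbb] -> 8 lines: zghiz oktxe dbu gcngh fvjbb srfpz lseot rdc
Hunk 2: at line 3 remove [fvjbb] add [myj,dot] -> 9 lines: zghiz oktxe dbu gcngh myj dot srfpz lseot rdc
Hunk 3: at line 4 remove [myj,dot,srfpz] add [vyw] -> 7 lines: zghiz oktxe dbu gcngh vyw lseot rdc
Hunk 4: at line 2 remove [dbu,gcngh] add [izuz,uavbn,ygcg] -> 8 lines: zghiz oktxe izuz uavbn ygcg vyw lseot rdc
Hunk 5: at line 3 remove [ygcg] add [atmoi,wri] -> 9 lines: zghiz oktxe izuz uavbn atmoi wri vyw lseot rdc
Hunk 6: at line 6 remove [vyw] add [defp,loyb] -> 10 lines: zghiz oktxe izuz uavbn atmoi wri defp loyb lseot rdc
Hunk 7: at line 4 remove [wri,defp,loyb] add [fje] -> 8 lines: zghiz oktxe izuz uavbn atmoi fje lseot rdc
Final line 8: rdc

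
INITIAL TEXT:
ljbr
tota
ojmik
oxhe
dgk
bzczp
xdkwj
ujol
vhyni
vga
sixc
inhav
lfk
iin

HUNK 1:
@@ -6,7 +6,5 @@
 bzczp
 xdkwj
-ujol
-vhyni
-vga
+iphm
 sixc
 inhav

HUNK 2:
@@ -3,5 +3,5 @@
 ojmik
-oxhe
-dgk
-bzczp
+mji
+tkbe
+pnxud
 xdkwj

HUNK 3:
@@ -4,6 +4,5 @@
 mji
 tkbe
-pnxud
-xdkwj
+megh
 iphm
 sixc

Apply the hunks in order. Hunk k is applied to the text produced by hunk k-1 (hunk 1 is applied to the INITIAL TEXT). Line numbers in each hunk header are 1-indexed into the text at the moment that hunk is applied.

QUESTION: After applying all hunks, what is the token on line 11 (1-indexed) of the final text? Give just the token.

Answer: iin

Derivation:
Hunk 1: at line 6 remove [ujol,vhyni,vga] add [iphm] -> 12 lines: ljbr tota ojmik oxhe dgk bzczp xdkwj iphm sixc inhav lfk iin
Hunk 2: at line 3 remove [oxhe,dgk,bzczp] add [mji,tkbe,pnxud] -> 12 lines: ljbr tota ojmik mji tkbe pnxud xdkwj iphm sixc inhav lfk iin
Hunk 3: at line 4 remove [pnxud,xdkwj] add [megh] -> 11 lines: ljbr tota ojmik mji tkbe megh iphm sixc inhav lfk iin
Final line 11: iin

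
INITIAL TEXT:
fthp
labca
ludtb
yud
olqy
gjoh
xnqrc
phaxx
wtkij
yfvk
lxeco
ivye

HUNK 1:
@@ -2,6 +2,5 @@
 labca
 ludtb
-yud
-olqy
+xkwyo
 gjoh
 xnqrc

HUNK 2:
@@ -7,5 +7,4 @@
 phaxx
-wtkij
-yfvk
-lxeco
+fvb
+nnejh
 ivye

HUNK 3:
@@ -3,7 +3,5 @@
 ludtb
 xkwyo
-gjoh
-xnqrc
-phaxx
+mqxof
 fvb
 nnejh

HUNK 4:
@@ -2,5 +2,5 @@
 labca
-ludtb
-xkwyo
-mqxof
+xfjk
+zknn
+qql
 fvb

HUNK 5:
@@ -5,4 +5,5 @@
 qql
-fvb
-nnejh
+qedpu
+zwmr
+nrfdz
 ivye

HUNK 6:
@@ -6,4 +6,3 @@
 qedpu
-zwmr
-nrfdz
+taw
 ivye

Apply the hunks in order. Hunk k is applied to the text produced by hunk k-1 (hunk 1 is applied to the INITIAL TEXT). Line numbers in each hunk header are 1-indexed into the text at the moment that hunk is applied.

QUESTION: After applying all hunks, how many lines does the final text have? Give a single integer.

Hunk 1: at line 2 remove [yud,olqy] add [xkwyo] -> 11 lines: fthp labca ludtb xkwyo gjoh xnqrc phaxx wtkij yfvk lxeco ivye
Hunk 2: at line 7 remove [wtkij,yfvk,lxeco] add [fvb,nnejh] -> 10 lines: fthp labca ludtb xkwyo gjoh xnqrc phaxx fvb nnejh ivye
Hunk 3: at line 3 remove [gjoh,xnqrc,phaxx] add [mqxof] -> 8 lines: fthp labca ludtb xkwyo mqxof fvb nnejh ivye
Hunk 4: at line 2 remove [ludtb,xkwyo,mqxof] add [xfjk,zknn,qql] -> 8 lines: fthp labca xfjk zknn qql fvb nnejh ivye
Hunk 5: at line 5 remove [fvb,nnejh] add [qedpu,zwmr,nrfdz] -> 9 lines: fthp labca xfjk zknn qql qedpu zwmr nrfdz ivye
Hunk 6: at line 6 remove [zwmr,nrfdz] add [taw] -> 8 lines: fthp labca xfjk zknn qql qedpu taw ivye
Final line count: 8

Answer: 8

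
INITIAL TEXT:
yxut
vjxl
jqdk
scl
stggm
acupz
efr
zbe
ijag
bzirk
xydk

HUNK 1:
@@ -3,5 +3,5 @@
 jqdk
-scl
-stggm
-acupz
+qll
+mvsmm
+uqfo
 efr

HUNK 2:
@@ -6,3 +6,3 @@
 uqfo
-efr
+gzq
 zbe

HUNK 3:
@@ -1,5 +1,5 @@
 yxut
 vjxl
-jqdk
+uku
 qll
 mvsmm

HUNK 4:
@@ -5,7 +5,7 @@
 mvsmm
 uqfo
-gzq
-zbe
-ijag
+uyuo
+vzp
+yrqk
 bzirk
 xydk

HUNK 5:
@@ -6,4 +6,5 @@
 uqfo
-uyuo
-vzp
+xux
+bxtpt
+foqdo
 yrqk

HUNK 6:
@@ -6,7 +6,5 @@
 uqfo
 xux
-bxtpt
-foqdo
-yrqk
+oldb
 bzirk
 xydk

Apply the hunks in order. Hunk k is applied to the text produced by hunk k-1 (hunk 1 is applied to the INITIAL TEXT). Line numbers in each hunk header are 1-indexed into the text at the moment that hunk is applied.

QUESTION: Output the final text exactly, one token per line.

Answer: yxut
vjxl
uku
qll
mvsmm
uqfo
xux
oldb
bzirk
xydk

Derivation:
Hunk 1: at line 3 remove [scl,stggm,acupz] add [qll,mvsmm,uqfo] -> 11 lines: yxut vjxl jqdk qll mvsmm uqfo efr zbe ijag bzirk xydk
Hunk 2: at line 6 remove [efr] add [gzq] -> 11 lines: yxut vjxl jqdk qll mvsmm uqfo gzq zbe ijag bzirk xydk
Hunk 3: at line 1 remove [jqdk] add [uku] -> 11 lines: yxut vjxl uku qll mvsmm uqfo gzq zbe ijag bzirk xydk
Hunk 4: at line 5 remove [gzq,zbe,ijag] add [uyuo,vzp,yrqk] -> 11 lines: yxut vjxl uku qll mvsmm uqfo uyuo vzp yrqk bzirk xydk
Hunk 5: at line 6 remove [uyuo,vzp] add [xux,bxtpt,foqdo] -> 12 lines: yxut vjxl uku qll mvsmm uqfo xux bxtpt foqdo yrqk bzirk xydk
Hunk 6: at line 6 remove [bxtpt,foqdo,yrqk] add [oldb] -> 10 lines: yxut vjxl uku qll mvsmm uqfo xux oldb bzirk xydk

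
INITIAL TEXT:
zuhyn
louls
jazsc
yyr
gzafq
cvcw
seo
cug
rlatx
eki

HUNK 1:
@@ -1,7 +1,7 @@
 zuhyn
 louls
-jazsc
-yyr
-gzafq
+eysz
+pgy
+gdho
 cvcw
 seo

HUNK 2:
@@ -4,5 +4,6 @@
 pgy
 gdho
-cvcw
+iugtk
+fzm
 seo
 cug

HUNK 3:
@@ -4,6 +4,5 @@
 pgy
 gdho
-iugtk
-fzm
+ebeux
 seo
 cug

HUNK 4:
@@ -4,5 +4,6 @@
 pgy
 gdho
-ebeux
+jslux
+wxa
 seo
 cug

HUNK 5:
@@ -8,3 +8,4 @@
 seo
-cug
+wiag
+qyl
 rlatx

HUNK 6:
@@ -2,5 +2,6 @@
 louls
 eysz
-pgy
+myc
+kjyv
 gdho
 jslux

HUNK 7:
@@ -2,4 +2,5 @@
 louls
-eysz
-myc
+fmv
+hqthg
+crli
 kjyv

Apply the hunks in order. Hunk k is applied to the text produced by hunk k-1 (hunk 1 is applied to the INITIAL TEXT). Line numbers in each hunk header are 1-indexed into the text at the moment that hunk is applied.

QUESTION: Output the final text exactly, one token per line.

Hunk 1: at line 1 remove [jazsc,yyr,gzafq] add [eysz,pgy,gdho] -> 10 lines: zuhyn louls eysz pgy gdho cvcw seo cug rlatx eki
Hunk 2: at line 4 remove [cvcw] add [iugtk,fzm] -> 11 lines: zuhyn louls eysz pgy gdho iugtk fzm seo cug rlatx eki
Hunk 3: at line 4 remove [iugtk,fzm] add [ebeux] -> 10 lines: zuhyn louls eysz pgy gdho ebeux seo cug rlatx eki
Hunk 4: at line 4 remove [ebeux] add [jslux,wxa] -> 11 lines: zuhyn louls eysz pgy gdho jslux wxa seo cug rlatx eki
Hunk 5: at line 8 remove [cug] add [wiag,qyl] -> 12 lines: zuhyn louls eysz pgy gdho jslux wxa seo wiag qyl rlatx eki
Hunk 6: at line 2 remove [pgy] add [myc,kjyv] -> 13 lines: zuhyn louls eysz myc kjyv gdho jslux wxa seo wiag qyl rlatx eki
Hunk 7: at line 2 remove [eysz,myc] add [fmv,hqthg,crli] -> 14 lines: zuhyn louls fmv hqthg crli kjyv gdho jslux wxa seo wiag qyl rlatx eki

Answer: zuhyn
louls
fmv
hqthg
crli
kjyv
gdho
jslux
wxa
seo
wiag
qyl
rlatx
eki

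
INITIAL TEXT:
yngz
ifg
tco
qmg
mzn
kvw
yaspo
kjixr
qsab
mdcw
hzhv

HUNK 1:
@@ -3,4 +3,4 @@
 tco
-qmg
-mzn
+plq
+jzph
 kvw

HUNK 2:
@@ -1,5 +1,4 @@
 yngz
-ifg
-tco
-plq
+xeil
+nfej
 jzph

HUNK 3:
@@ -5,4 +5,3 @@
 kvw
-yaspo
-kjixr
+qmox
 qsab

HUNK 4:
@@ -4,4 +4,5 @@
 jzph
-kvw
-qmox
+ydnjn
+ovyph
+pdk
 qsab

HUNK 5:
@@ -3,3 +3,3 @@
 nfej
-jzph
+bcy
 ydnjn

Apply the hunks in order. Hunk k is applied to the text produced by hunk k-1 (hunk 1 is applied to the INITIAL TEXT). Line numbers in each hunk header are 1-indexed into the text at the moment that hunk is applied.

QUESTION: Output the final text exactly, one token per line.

Answer: yngz
xeil
nfej
bcy
ydnjn
ovyph
pdk
qsab
mdcw
hzhv

Derivation:
Hunk 1: at line 3 remove [qmg,mzn] add [plq,jzph] -> 11 lines: yngz ifg tco plq jzph kvw yaspo kjixr qsab mdcw hzhv
Hunk 2: at line 1 remove [ifg,tco,plq] add [xeil,nfej] -> 10 lines: yngz xeil nfej jzph kvw yaspo kjixr qsab mdcw hzhv
Hunk 3: at line 5 remove [yaspo,kjixr] add [qmox] -> 9 lines: yngz xeil nfej jzph kvw qmox qsab mdcw hzhv
Hunk 4: at line 4 remove [kvw,qmox] add [ydnjn,ovyph,pdk] -> 10 lines: yngz xeil nfej jzph ydnjn ovyph pdk qsab mdcw hzhv
Hunk 5: at line 3 remove [jzph] add [bcy] -> 10 lines: yngz xeil nfej bcy ydnjn ovyph pdk qsab mdcw hzhv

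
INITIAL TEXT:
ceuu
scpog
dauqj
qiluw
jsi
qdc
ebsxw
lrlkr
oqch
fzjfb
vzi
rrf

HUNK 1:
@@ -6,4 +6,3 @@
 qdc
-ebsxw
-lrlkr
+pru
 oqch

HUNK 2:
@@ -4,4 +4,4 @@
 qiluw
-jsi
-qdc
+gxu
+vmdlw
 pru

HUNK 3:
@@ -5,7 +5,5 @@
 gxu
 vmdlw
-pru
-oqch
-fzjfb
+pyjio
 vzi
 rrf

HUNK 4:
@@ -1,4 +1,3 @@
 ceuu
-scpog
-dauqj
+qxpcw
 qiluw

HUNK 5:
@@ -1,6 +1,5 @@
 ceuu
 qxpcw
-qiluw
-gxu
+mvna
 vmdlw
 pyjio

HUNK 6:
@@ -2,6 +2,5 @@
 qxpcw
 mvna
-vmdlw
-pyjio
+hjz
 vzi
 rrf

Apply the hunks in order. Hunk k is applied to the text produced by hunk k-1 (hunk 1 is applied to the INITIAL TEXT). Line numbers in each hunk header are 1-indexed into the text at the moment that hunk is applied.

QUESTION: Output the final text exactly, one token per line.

Answer: ceuu
qxpcw
mvna
hjz
vzi
rrf

Derivation:
Hunk 1: at line 6 remove [ebsxw,lrlkr] add [pru] -> 11 lines: ceuu scpog dauqj qiluw jsi qdc pru oqch fzjfb vzi rrf
Hunk 2: at line 4 remove [jsi,qdc] add [gxu,vmdlw] -> 11 lines: ceuu scpog dauqj qiluw gxu vmdlw pru oqch fzjfb vzi rrf
Hunk 3: at line 5 remove [pru,oqch,fzjfb] add [pyjio] -> 9 lines: ceuu scpog dauqj qiluw gxu vmdlw pyjio vzi rrf
Hunk 4: at line 1 remove [scpog,dauqj] add [qxpcw] -> 8 lines: ceuu qxpcw qiluw gxu vmdlw pyjio vzi rrf
Hunk 5: at line 1 remove [qiluw,gxu] add [mvna] -> 7 lines: ceuu qxpcw mvna vmdlw pyjio vzi rrf
Hunk 6: at line 2 remove [vmdlw,pyjio] add [hjz] -> 6 lines: ceuu qxpcw mvna hjz vzi rrf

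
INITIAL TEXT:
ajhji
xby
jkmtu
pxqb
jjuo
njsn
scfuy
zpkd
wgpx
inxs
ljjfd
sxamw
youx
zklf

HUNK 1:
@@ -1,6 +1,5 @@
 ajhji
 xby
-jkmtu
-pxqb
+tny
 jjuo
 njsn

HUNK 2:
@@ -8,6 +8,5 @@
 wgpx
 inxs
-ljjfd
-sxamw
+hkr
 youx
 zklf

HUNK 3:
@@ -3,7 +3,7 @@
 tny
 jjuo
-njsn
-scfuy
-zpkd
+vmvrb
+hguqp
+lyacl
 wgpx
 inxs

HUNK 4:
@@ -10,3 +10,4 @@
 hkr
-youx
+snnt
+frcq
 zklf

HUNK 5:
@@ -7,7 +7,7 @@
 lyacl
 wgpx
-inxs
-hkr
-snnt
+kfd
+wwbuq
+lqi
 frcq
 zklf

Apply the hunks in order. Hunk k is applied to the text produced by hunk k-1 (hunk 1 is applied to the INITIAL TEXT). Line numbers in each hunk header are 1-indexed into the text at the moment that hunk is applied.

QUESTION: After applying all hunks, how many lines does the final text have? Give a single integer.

Hunk 1: at line 1 remove [jkmtu,pxqb] add [tny] -> 13 lines: ajhji xby tny jjuo njsn scfuy zpkd wgpx inxs ljjfd sxamw youx zklf
Hunk 2: at line 8 remove [ljjfd,sxamw] add [hkr] -> 12 lines: ajhji xby tny jjuo njsn scfuy zpkd wgpx inxs hkr youx zklf
Hunk 3: at line 3 remove [njsn,scfuy,zpkd] add [vmvrb,hguqp,lyacl] -> 12 lines: ajhji xby tny jjuo vmvrb hguqp lyacl wgpx inxs hkr youx zklf
Hunk 4: at line 10 remove [youx] add [snnt,frcq] -> 13 lines: ajhji xby tny jjuo vmvrb hguqp lyacl wgpx inxs hkr snnt frcq zklf
Hunk 5: at line 7 remove [inxs,hkr,snnt] add [kfd,wwbuq,lqi] -> 13 lines: ajhji xby tny jjuo vmvrb hguqp lyacl wgpx kfd wwbuq lqi frcq zklf
Final line count: 13

Answer: 13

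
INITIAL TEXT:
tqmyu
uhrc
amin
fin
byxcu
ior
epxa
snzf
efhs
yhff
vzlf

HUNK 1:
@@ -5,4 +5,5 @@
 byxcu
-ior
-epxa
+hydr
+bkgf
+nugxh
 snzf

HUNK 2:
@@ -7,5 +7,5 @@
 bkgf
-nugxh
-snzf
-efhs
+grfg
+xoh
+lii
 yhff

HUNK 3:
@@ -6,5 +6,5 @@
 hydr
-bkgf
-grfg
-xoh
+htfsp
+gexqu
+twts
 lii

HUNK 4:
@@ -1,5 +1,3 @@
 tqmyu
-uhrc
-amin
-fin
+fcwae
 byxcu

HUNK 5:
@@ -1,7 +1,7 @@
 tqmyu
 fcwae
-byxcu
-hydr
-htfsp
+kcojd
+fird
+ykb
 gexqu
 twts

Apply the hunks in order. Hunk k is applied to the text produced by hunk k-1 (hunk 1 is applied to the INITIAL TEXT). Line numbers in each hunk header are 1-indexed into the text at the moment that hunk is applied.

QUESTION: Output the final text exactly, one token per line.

Hunk 1: at line 5 remove [ior,epxa] add [hydr,bkgf,nugxh] -> 12 lines: tqmyu uhrc amin fin byxcu hydr bkgf nugxh snzf efhs yhff vzlf
Hunk 2: at line 7 remove [nugxh,snzf,efhs] add [grfg,xoh,lii] -> 12 lines: tqmyu uhrc amin fin byxcu hydr bkgf grfg xoh lii yhff vzlf
Hunk 3: at line 6 remove [bkgf,grfg,xoh] add [htfsp,gexqu,twts] -> 12 lines: tqmyu uhrc amin fin byxcu hydr htfsp gexqu twts lii yhff vzlf
Hunk 4: at line 1 remove [uhrc,amin,fin] add [fcwae] -> 10 lines: tqmyu fcwae byxcu hydr htfsp gexqu twts lii yhff vzlf
Hunk 5: at line 1 remove [byxcu,hydr,htfsp] add [kcojd,fird,ykb] -> 10 lines: tqmyu fcwae kcojd fird ykb gexqu twts lii yhff vzlf

Answer: tqmyu
fcwae
kcojd
fird
ykb
gexqu
twts
lii
yhff
vzlf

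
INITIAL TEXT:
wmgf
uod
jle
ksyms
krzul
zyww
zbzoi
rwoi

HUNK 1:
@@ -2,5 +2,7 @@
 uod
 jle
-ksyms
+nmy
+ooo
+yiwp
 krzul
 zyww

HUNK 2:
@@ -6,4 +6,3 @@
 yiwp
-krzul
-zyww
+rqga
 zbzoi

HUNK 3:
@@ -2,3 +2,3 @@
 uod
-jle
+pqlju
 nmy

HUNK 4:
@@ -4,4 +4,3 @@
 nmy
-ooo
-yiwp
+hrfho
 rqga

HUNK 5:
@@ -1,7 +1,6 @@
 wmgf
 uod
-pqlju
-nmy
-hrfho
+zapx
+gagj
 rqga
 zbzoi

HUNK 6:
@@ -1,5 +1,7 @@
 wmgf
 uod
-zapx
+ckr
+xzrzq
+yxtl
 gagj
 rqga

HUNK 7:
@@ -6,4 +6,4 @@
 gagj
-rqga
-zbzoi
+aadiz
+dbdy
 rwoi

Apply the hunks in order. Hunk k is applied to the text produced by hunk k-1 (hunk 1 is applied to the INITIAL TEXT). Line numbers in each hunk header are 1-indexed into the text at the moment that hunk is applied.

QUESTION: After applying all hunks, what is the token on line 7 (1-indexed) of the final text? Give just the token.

Answer: aadiz

Derivation:
Hunk 1: at line 2 remove [ksyms] add [nmy,ooo,yiwp] -> 10 lines: wmgf uod jle nmy ooo yiwp krzul zyww zbzoi rwoi
Hunk 2: at line 6 remove [krzul,zyww] add [rqga] -> 9 lines: wmgf uod jle nmy ooo yiwp rqga zbzoi rwoi
Hunk 3: at line 2 remove [jle] add [pqlju] -> 9 lines: wmgf uod pqlju nmy ooo yiwp rqga zbzoi rwoi
Hunk 4: at line 4 remove [ooo,yiwp] add [hrfho] -> 8 lines: wmgf uod pqlju nmy hrfho rqga zbzoi rwoi
Hunk 5: at line 1 remove [pqlju,nmy,hrfho] add [zapx,gagj] -> 7 lines: wmgf uod zapx gagj rqga zbzoi rwoi
Hunk 6: at line 1 remove [zapx] add [ckr,xzrzq,yxtl] -> 9 lines: wmgf uod ckr xzrzq yxtl gagj rqga zbzoi rwoi
Hunk 7: at line 6 remove [rqga,zbzoi] add [aadiz,dbdy] -> 9 lines: wmgf uod ckr xzrzq yxtl gagj aadiz dbdy rwoi
Final line 7: aadiz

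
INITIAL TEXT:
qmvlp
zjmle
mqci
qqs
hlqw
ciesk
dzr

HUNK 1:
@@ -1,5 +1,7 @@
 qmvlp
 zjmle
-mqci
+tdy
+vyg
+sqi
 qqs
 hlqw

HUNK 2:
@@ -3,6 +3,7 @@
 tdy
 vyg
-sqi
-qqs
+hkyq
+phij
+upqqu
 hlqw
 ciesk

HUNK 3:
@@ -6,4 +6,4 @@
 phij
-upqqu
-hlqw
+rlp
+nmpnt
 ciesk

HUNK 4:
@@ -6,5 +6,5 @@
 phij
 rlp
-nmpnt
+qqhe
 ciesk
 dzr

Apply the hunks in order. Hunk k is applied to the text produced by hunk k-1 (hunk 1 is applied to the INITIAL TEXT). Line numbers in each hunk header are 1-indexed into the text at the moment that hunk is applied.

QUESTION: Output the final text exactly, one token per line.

Hunk 1: at line 1 remove [mqci] add [tdy,vyg,sqi] -> 9 lines: qmvlp zjmle tdy vyg sqi qqs hlqw ciesk dzr
Hunk 2: at line 3 remove [sqi,qqs] add [hkyq,phij,upqqu] -> 10 lines: qmvlp zjmle tdy vyg hkyq phij upqqu hlqw ciesk dzr
Hunk 3: at line 6 remove [upqqu,hlqw] add [rlp,nmpnt] -> 10 lines: qmvlp zjmle tdy vyg hkyq phij rlp nmpnt ciesk dzr
Hunk 4: at line 6 remove [nmpnt] add [qqhe] -> 10 lines: qmvlp zjmle tdy vyg hkyq phij rlp qqhe ciesk dzr

Answer: qmvlp
zjmle
tdy
vyg
hkyq
phij
rlp
qqhe
ciesk
dzr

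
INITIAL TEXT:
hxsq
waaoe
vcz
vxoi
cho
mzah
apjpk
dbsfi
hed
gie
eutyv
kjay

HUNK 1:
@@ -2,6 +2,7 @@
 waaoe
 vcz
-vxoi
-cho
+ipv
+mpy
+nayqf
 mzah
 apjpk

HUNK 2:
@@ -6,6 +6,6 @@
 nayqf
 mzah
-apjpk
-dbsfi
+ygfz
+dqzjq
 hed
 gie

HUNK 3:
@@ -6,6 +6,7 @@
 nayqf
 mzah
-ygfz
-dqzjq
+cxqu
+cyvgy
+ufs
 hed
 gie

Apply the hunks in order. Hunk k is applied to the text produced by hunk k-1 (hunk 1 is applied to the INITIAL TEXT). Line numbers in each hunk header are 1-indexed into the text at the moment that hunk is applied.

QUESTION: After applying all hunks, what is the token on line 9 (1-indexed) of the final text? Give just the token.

Answer: cyvgy

Derivation:
Hunk 1: at line 2 remove [vxoi,cho] add [ipv,mpy,nayqf] -> 13 lines: hxsq waaoe vcz ipv mpy nayqf mzah apjpk dbsfi hed gie eutyv kjay
Hunk 2: at line 6 remove [apjpk,dbsfi] add [ygfz,dqzjq] -> 13 lines: hxsq waaoe vcz ipv mpy nayqf mzah ygfz dqzjq hed gie eutyv kjay
Hunk 3: at line 6 remove [ygfz,dqzjq] add [cxqu,cyvgy,ufs] -> 14 lines: hxsq waaoe vcz ipv mpy nayqf mzah cxqu cyvgy ufs hed gie eutyv kjay
Final line 9: cyvgy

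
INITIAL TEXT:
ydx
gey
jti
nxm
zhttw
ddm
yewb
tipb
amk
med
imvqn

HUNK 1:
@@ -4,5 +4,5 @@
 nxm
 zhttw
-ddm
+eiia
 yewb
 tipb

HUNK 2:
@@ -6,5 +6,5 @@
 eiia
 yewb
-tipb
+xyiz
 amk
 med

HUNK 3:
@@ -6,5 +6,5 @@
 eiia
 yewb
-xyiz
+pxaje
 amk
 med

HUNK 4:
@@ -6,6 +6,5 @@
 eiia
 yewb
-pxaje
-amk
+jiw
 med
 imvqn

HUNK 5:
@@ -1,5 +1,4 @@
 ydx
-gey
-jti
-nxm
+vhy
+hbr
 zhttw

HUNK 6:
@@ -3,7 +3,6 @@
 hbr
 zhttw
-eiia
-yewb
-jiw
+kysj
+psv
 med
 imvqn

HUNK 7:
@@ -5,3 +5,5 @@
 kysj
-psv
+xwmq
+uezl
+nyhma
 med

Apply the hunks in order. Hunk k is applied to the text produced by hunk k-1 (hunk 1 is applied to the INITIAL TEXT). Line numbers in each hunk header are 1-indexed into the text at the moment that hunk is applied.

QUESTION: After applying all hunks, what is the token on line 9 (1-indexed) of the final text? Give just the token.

Hunk 1: at line 4 remove [ddm] add [eiia] -> 11 lines: ydx gey jti nxm zhttw eiia yewb tipb amk med imvqn
Hunk 2: at line 6 remove [tipb] add [xyiz] -> 11 lines: ydx gey jti nxm zhttw eiia yewb xyiz amk med imvqn
Hunk 3: at line 6 remove [xyiz] add [pxaje] -> 11 lines: ydx gey jti nxm zhttw eiia yewb pxaje amk med imvqn
Hunk 4: at line 6 remove [pxaje,amk] add [jiw] -> 10 lines: ydx gey jti nxm zhttw eiia yewb jiw med imvqn
Hunk 5: at line 1 remove [gey,jti,nxm] add [vhy,hbr] -> 9 lines: ydx vhy hbr zhttw eiia yewb jiw med imvqn
Hunk 6: at line 3 remove [eiia,yewb,jiw] add [kysj,psv] -> 8 lines: ydx vhy hbr zhttw kysj psv med imvqn
Hunk 7: at line 5 remove [psv] add [xwmq,uezl,nyhma] -> 10 lines: ydx vhy hbr zhttw kysj xwmq uezl nyhma med imvqn
Final line 9: med

Answer: med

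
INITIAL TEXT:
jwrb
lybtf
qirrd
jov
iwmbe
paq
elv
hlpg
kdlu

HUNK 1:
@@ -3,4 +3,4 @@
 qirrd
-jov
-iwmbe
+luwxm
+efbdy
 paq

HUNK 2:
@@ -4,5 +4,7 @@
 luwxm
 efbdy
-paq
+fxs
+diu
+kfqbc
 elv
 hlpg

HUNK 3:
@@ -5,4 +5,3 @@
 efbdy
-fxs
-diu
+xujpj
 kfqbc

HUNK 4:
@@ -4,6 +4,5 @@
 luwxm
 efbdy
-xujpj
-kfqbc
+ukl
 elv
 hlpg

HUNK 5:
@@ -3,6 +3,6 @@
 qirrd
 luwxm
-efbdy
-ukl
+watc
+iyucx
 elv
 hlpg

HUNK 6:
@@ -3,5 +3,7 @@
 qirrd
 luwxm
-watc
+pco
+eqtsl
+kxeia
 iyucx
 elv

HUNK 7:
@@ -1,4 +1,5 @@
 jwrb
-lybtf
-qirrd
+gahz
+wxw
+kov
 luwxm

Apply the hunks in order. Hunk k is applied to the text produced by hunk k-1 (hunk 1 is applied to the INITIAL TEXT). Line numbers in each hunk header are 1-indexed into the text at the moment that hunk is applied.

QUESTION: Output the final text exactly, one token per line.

Hunk 1: at line 3 remove [jov,iwmbe] add [luwxm,efbdy] -> 9 lines: jwrb lybtf qirrd luwxm efbdy paq elv hlpg kdlu
Hunk 2: at line 4 remove [paq] add [fxs,diu,kfqbc] -> 11 lines: jwrb lybtf qirrd luwxm efbdy fxs diu kfqbc elv hlpg kdlu
Hunk 3: at line 5 remove [fxs,diu] add [xujpj] -> 10 lines: jwrb lybtf qirrd luwxm efbdy xujpj kfqbc elv hlpg kdlu
Hunk 4: at line 4 remove [xujpj,kfqbc] add [ukl] -> 9 lines: jwrb lybtf qirrd luwxm efbdy ukl elv hlpg kdlu
Hunk 5: at line 3 remove [efbdy,ukl] add [watc,iyucx] -> 9 lines: jwrb lybtf qirrd luwxm watc iyucx elv hlpg kdlu
Hunk 6: at line 3 remove [watc] add [pco,eqtsl,kxeia] -> 11 lines: jwrb lybtf qirrd luwxm pco eqtsl kxeia iyucx elv hlpg kdlu
Hunk 7: at line 1 remove [lybtf,qirrd] add [gahz,wxw,kov] -> 12 lines: jwrb gahz wxw kov luwxm pco eqtsl kxeia iyucx elv hlpg kdlu

Answer: jwrb
gahz
wxw
kov
luwxm
pco
eqtsl
kxeia
iyucx
elv
hlpg
kdlu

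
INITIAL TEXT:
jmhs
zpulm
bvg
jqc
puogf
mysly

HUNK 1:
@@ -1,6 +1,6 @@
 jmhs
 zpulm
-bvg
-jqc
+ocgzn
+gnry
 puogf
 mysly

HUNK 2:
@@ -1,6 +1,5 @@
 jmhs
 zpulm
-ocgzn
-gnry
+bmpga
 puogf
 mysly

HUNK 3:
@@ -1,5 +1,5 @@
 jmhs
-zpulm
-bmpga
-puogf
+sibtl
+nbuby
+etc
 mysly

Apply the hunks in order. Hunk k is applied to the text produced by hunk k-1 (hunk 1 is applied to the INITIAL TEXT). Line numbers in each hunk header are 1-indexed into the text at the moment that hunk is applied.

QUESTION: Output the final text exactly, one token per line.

Hunk 1: at line 1 remove [bvg,jqc] add [ocgzn,gnry] -> 6 lines: jmhs zpulm ocgzn gnry puogf mysly
Hunk 2: at line 1 remove [ocgzn,gnry] add [bmpga] -> 5 lines: jmhs zpulm bmpga puogf mysly
Hunk 3: at line 1 remove [zpulm,bmpga,puogf] add [sibtl,nbuby,etc] -> 5 lines: jmhs sibtl nbuby etc mysly

Answer: jmhs
sibtl
nbuby
etc
mysly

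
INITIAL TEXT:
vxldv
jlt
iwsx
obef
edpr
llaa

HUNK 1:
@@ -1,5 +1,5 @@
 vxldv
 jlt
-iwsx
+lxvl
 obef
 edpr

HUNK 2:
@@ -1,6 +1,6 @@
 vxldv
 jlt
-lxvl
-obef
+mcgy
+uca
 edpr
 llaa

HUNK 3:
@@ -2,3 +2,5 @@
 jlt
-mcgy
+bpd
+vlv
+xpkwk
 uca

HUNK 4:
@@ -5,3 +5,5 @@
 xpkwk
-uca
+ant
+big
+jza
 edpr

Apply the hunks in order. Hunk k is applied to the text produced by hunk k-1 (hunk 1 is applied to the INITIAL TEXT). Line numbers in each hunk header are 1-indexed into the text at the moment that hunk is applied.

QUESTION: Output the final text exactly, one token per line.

Hunk 1: at line 1 remove [iwsx] add [lxvl] -> 6 lines: vxldv jlt lxvl obef edpr llaa
Hunk 2: at line 1 remove [lxvl,obef] add [mcgy,uca] -> 6 lines: vxldv jlt mcgy uca edpr llaa
Hunk 3: at line 2 remove [mcgy] add [bpd,vlv,xpkwk] -> 8 lines: vxldv jlt bpd vlv xpkwk uca edpr llaa
Hunk 4: at line 5 remove [uca] add [ant,big,jza] -> 10 lines: vxldv jlt bpd vlv xpkwk ant big jza edpr llaa

Answer: vxldv
jlt
bpd
vlv
xpkwk
ant
big
jza
edpr
llaa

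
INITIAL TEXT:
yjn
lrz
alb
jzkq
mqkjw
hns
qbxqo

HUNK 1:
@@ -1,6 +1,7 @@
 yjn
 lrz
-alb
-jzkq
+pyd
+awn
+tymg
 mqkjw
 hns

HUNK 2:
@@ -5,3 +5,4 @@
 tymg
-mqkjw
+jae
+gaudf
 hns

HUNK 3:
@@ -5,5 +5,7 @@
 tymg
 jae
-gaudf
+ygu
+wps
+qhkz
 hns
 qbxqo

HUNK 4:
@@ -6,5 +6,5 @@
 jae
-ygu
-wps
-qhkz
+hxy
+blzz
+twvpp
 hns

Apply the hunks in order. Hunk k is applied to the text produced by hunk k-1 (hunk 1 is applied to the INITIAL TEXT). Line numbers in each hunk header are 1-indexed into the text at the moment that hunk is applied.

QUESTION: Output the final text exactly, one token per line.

Answer: yjn
lrz
pyd
awn
tymg
jae
hxy
blzz
twvpp
hns
qbxqo

Derivation:
Hunk 1: at line 1 remove [alb,jzkq] add [pyd,awn,tymg] -> 8 lines: yjn lrz pyd awn tymg mqkjw hns qbxqo
Hunk 2: at line 5 remove [mqkjw] add [jae,gaudf] -> 9 lines: yjn lrz pyd awn tymg jae gaudf hns qbxqo
Hunk 3: at line 5 remove [gaudf] add [ygu,wps,qhkz] -> 11 lines: yjn lrz pyd awn tymg jae ygu wps qhkz hns qbxqo
Hunk 4: at line 6 remove [ygu,wps,qhkz] add [hxy,blzz,twvpp] -> 11 lines: yjn lrz pyd awn tymg jae hxy blzz twvpp hns qbxqo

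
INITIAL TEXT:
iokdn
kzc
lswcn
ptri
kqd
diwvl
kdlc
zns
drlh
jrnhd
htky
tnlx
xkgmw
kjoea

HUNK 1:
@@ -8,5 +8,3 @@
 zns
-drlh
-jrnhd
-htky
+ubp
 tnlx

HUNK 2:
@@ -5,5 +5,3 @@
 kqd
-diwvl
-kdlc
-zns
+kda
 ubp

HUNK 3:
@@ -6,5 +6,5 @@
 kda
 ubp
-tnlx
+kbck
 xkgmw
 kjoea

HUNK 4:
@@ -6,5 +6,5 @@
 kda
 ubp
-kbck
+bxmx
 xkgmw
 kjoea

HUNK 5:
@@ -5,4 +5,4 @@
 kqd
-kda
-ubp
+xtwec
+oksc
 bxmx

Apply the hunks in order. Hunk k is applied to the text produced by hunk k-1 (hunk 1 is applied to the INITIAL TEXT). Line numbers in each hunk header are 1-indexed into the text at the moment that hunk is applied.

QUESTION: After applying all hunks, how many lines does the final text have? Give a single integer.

Answer: 10

Derivation:
Hunk 1: at line 8 remove [drlh,jrnhd,htky] add [ubp] -> 12 lines: iokdn kzc lswcn ptri kqd diwvl kdlc zns ubp tnlx xkgmw kjoea
Hunk 2: at line 5 remove [diwvl,kdlc,zns] add [kda] -> 10 lines: iokdn kzc lswcn ptri kqd kda ubp tnlx xkgmw kjoea
Hunk 3: at line 6 remove [tnlx] add [kbck] -> 10 lines: iokdn kzc lswcn ptri kqd kda ubp kbck xkgmw kjoea
Hunk 4: at line 6 remove [kbck] add [bxmx] -> 10 lines: iokdn kzc lswcn ptri kqd kda ubp bxmx xkgmw kjoea
Hunk 5: at line 5 remove [kda,ubp] add [xtwec,oksc] -> 10 lines: iokdn kzc lswcn ptri kqd xtwec oksc bxmx xkgmw kjoea
Final line count: 10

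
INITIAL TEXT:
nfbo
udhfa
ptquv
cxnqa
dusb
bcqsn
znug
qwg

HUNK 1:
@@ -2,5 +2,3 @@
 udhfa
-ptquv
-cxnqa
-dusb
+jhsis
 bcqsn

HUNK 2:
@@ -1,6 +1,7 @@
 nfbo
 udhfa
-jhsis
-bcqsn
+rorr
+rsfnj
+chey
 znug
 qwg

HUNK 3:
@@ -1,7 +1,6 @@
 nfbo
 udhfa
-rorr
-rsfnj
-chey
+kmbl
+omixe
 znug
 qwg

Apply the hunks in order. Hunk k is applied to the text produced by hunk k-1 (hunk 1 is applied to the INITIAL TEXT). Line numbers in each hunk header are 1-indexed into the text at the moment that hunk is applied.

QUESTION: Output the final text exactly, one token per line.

Answer: nfbo
udhfa
kmbl
omixe
znug
qwg

Derivation:
Hunk 1: at line 2 remove [ptquv,cxnqa,dusb] add [jhsis] -> 6 lines: nfbo udhfa jhsis bcqsn znug qwg
Hunk 2: at line 1 remove [jhsis,bcqsn] add [rorr,rsfnj,chey] -> 7 lines: nfbo udhfa rorr rsfnj chey znug qwg
Hunk 3: at line 1 remove [rorr,rsfnj,chey] add [kmbl,omixe] -> 6 lines: nfbo udhfa kmbl omixe znug qwg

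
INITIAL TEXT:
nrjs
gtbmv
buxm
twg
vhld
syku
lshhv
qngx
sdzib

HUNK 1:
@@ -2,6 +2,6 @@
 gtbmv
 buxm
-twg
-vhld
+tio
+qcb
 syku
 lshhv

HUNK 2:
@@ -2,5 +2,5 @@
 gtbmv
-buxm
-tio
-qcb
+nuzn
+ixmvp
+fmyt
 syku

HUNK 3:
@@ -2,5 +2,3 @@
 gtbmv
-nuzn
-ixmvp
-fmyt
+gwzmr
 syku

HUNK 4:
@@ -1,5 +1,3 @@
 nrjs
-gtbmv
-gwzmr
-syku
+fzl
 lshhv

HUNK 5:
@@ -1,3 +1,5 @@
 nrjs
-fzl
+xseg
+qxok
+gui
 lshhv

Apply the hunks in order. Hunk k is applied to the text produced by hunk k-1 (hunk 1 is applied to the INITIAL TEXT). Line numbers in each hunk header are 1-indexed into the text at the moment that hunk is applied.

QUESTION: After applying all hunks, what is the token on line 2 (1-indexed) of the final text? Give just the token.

Hunk 1: at line 2 remove [twg,vhld] add [tio,qcb] -> 9 lines: nrjs gtbmv buxm tio qcb syku lshhv qngx sdzib
Hunk 2: at line 2 remove [buxm,tio,qcb] add [nuzn,ixmvp,fmyt] -> 9 lines: nrjs gtbmv nuzn ixmvp fmyt syku lshhv qngx sdzib
Hunk 3: at line 2 remove [nuzn,ixmvp,fmyt] add [gwzmr] -> 7 lines: nrjs gtbmv gwzmr syku lshhv qngx sdzib
Hunk 4: at line 1 remove [gtbmv,gwzmr,syku] add [fzl] -> 5 lines: nrjs fzl lshhv qngx sdzib
Hunk 5: at line 1 remove [fzl] add [xseg,qxok,gui] -> 7 lines: nrjs xseg qxok gui lshhv qngx sdzib
Final line 2: xseg

Answer: xseg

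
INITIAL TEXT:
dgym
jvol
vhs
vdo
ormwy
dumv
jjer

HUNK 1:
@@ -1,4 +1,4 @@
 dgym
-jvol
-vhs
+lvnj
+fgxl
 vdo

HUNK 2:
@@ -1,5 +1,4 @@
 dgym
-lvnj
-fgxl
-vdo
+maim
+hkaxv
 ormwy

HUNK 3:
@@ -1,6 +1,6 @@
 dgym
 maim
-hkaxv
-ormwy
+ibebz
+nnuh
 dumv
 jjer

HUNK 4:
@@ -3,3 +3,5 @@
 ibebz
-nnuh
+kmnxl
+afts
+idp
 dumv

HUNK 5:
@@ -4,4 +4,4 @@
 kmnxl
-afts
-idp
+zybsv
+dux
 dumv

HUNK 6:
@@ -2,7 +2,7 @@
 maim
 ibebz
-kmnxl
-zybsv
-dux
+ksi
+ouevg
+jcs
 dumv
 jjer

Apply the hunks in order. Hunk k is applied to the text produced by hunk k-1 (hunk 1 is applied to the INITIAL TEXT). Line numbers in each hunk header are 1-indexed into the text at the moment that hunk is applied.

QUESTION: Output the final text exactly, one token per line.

Hunk 1: at line 1 remove [jvol,vhs] add [lvnj,fgxl] -> 7 lines: dgym lvnj fgxl vdo ormwy dumv jjer
Hunk 2: at line 1 remove [lvnj,fgxl,vdo] add [maim,hkaxv] -> 6 lines: dgym maim hkaxv ormwy dumv jjer
Hunk 3: at line 1 remove [hkaxv,ormwy] add [ibebz,nnuh] -> 6 lines: dgym maim ibebz nnuh dumv jjer
Hunk 4: at line 3 remove [nnuh] add [kmnxl,afts,idp] -> 8 lines: dgym maim ibebz kmnxl afts idp dumv jjer
Hunk 5: at line 4 remove [afts,idp] add [zybsv,dux] -> 8 lines: dgym maim ibebz kmnxl zybsv dux dumv jjer
Hunk 6: at line 2 remove [kmnxl,zybsv,dux] add [ksi,ouevg,jcs] -> 8 lines: dgym maim ibebz ksi ouevg jcs dumv jjer

Answer: dgym
maim
ibebz
ksi
ouevg
jcs
dumv
jjer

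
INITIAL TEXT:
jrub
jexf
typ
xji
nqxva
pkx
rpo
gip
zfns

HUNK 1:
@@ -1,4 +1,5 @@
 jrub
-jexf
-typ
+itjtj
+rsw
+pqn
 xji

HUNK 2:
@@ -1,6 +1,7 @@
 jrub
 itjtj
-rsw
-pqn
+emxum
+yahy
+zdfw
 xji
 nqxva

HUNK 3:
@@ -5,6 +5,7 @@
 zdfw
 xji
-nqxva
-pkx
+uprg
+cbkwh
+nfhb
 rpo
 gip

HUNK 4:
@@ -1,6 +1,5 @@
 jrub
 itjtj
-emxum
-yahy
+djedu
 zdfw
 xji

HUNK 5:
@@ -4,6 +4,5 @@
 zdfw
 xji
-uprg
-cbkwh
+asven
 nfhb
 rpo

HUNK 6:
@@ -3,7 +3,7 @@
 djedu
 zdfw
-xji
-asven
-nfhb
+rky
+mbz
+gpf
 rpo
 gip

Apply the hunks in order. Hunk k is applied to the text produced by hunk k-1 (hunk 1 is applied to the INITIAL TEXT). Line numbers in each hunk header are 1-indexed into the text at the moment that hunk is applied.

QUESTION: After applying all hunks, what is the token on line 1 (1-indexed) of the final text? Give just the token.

Hunk 1: at line 1 remove [jexf,typ] add [itjtj,rsw,pqn] -> 10 lines: jrub itjtj rsw pqn xji nqxva pkx rpo gip zfns
Hunk 2: at line 1 remove [rsw,pqn] add [emxum,yahy,zdfw] -> 11 lines: jrub itjtj emxum yahy zdfw xji nqxva pkx rpo gip zfns
Hunk 3: at line 5 remove [nqxva,pkx] add [uprg,cbkwh,nfhb] -> 12 lines: jrub itjtj emxum yahy zdfw xji uprg cbkwh nfhb rpo gip zfns
Hunk 4: at line 1 remove [emxum,yahy] add [djedu] -> 11 lines: jrub itjtj djedu zdfw xji uprg cbkwh nfhb rpo gip zfns
Hunk 5: at line 4 remove [uprg,cbkwh] add [asven] -> 10 lines: jrub itjtj djedu zdfw xji asven nfhb rpo gip zfns
Hunk 6: at line 3 remove [xji,asven,nfhb] add [rky,mbz,gpf] -> 10 lines: jrub itjtj djedu zdfw rky mbz gpf rpo gip zfns
Final line 1: jrub

Answer: jrub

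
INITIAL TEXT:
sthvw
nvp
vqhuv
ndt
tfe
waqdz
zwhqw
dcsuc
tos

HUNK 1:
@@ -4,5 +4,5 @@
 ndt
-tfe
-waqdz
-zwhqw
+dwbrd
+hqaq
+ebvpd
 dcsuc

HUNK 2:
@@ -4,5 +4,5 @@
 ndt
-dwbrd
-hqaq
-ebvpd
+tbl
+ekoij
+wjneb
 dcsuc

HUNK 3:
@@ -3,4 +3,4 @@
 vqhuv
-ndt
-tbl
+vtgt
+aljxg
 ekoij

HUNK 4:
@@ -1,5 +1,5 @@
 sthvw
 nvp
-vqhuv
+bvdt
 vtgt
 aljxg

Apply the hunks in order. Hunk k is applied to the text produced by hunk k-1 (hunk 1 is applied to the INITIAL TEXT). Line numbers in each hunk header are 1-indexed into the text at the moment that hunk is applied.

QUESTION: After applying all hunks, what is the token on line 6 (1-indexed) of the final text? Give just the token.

Answer: ekoij

Derivation:
Hunk 1: at line 4 remove [tfe,waqdz,zwhqw] add [dwbrd,hqaq,ebvpd] -> 9 lines: sthvw nvp vqhuv ndt dwbrd hqaq ebvpd dcsuc tos
Hunk 2: at line 4 remove [dwbrd,hqaq,ebvpd] add [tbl,ekoij,wjneb] -> 9 lines: sthvw nvp vqhuv ndt tbl ekoij wjneb dcsuc tos
Hunk 3: at line 3 remove [ndt,tbl] add [vtgt,aljxg] -> 9 lines: sthvw nvp vqhuv vtgt aljxg ekoij wjneb dcsuc tos
Hunk 4: at line 1 remove [vqhuv] add [bvdt] -> 9 lines: sthvw nvp bvdt vtgt aljxg ekoij wjneb dcsuc tos
Final line 6: ekoij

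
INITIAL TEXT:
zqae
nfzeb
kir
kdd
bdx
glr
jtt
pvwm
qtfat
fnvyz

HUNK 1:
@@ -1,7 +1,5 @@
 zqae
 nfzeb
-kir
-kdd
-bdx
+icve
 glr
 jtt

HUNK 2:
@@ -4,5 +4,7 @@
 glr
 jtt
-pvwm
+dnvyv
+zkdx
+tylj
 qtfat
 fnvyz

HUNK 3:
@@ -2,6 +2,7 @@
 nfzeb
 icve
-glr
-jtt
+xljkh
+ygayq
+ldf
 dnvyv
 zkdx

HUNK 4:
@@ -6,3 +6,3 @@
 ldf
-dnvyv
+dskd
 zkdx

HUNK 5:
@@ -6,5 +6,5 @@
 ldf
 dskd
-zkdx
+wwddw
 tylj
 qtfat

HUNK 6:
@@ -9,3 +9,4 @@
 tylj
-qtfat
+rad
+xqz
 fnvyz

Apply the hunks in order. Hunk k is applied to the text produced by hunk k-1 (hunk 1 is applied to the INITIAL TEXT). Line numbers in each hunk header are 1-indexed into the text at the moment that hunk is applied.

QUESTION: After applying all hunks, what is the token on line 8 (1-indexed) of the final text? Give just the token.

Hunk 1: at line 1 remove [kir,kdd,bdx] add [icve] -> 8 lines: zqae nfzeb icve glr jtt pvwm qtfat fnvyz
Hunk 2: at line 4 remove [pvwm] add [dnvyv,zkdx,tylj] -> 10 lines: zqae nfzeb icve glr jtt dnvyv zkdx tylj qtfat fnvyz
Hunk 3: at line 2 remove [glr,jtt] add [xljkh,ygayq,ldf] -> 11 lines: zqae nfzeb icve xljkh ygayq ldf dnvyv zkdx tylj qtfat fnvyz
Hunk 4: at line 6 remove [dnvyv] add [dskd] -> 11 lines: zqae nfzeb icve xljkh ygayq ldf dskd zkdx tylj qtfat fnvyz
Hunk 5: at line 6 remove [zkdx] add [wwddw] -> 11 lines: zqae nfzeb icve xljkh ygayq ldf dskd wwddw tylj qtfat fnvyz
Hunk 6: at line 9 remove [qtfat] add [rad,xqz] -> 12 lines: zqae nfzeb icve xljkh ygayq ldf dskd wwddw tylj rad xqz fnvyz
Final line 8: wwddw

Answer: wwddw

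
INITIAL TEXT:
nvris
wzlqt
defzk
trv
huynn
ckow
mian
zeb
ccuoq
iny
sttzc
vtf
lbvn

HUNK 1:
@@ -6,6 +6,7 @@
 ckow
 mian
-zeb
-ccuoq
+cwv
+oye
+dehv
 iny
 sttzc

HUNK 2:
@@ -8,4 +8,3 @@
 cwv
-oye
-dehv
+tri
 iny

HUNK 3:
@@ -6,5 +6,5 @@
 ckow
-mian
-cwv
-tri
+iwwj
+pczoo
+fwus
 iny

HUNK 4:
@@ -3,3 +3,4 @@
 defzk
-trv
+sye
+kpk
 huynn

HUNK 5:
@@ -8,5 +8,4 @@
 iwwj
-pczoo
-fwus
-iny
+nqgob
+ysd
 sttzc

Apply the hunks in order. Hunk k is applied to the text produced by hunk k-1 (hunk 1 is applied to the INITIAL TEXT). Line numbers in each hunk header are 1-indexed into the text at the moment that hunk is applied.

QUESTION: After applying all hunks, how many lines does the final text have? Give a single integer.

Hunk 1: at line 6 remove [zeb,ccuoq] add [cwv,oye,dehv] -> 14 lines: nvris wzlqt defzk trv huynn ckow mian cwv oye dehv iny sttzc vtf lbvn
Hunk 2: at line 8 remove [oye,dehv] add [tri] -> 13 lines: nvris wzlqt defzk trv huynn ckow mian cwv tri iny sttzc vtf lbvn
Hunk 3: at line 6 remove [mian,cwv,tri] add [iwwj,pczoo,fwus] -> 13 lines: nvris wzlqt defzk trv huynn ckow iwwj pczoo fwus iny sttzc vtf lbvn
Hunk 4: at line 3 remove [trv] add [sye,kpk] -> 14 lines: nvris wzlqt defzk sye kpk huynn ckow iwwj pczoo fwus iny sttzc vtf lbvn
Hunk 5: at line 8 remove [pczoo,fwus,iny] add [nqgob,ysd] -> 13 lines: nvris wzlqt defzk sye kpk huynn ckow iwwj nqgob ysd sttzc vtf lbvn
Final line count: 13

Answer: 13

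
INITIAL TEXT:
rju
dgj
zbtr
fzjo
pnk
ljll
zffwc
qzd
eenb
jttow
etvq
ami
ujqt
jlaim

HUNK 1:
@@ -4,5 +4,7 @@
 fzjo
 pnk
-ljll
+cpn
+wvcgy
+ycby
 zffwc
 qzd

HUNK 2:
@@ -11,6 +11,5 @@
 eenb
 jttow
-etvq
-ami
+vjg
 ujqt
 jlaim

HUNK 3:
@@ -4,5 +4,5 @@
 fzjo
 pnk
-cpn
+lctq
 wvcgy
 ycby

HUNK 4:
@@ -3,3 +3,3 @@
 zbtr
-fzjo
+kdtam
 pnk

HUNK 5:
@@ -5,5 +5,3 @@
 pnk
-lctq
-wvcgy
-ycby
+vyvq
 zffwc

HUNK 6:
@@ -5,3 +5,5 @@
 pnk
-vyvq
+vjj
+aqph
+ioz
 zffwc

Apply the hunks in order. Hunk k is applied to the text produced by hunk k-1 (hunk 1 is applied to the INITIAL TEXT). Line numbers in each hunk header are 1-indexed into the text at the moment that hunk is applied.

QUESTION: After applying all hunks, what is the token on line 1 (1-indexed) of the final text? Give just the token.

Answer: rju

Derivation:
Hunk 1: at line 4 remove [ljll] add [cpn,wvcgy,ycby] -> 16 lines: rju dgj zbtr fzjo pnk cpn wvcgy ycby zffwc qzd eenb jttow etvq ami ujqt jlaim
Hunk 2: at line 11 remove [etvq,ami] add [vjg] -> 15 lines: rju dgj zbtr fzjo pnk cpn wvcgy ycby zffwc qzd eenb jttow vjg ujqt jlaim
Hunk 3: at line 4 remove [cpn] add [lctq] -> 15 lines: rju dgj zbtr fzjo pnk lctq wvcgy ycby zffwc qzd eenb jttow vjg ujqt jlaim
Hunk 4: at line 3 remove [fzjo] add [kdtam] -> 15 lines: rju dgj zbtr kdtam pnk lctq wvcgy ycby zffwc qzd eenb jttow vjg ujqt jlaim
Hunk 5: at line 5 remove [lctq,wvcgy,ycby] add [vyvq] -> 13 lines: rju dgj zbtr kdtam pnk vyvq zffwc qzd eenb jttow vjg ujqt jlaim
Hunk 6: at line 5 remove [vyvq] add [vjj,aqph,ioz] -> 15 lines: rju dgj zbtr kdtam pnk vjj aqph ioz zffwc qzd eenb jttow vjg ujqt jlaim
Final line 1: rju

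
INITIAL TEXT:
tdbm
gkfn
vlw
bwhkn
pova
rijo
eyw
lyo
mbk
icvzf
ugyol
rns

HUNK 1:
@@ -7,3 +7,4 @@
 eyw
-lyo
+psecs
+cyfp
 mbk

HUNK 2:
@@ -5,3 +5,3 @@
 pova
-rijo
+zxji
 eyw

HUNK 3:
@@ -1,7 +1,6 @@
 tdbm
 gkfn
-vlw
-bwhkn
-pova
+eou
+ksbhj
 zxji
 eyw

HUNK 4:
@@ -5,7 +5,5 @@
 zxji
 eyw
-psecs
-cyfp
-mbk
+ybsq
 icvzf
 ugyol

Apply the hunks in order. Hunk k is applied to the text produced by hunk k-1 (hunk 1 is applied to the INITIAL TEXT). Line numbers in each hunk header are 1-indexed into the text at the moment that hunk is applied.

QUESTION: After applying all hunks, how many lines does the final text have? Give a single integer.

Answer: 10

Derivation:
Hunk 1: at line 7 remove [lyo] add [psecs,cyfp] -> 13 lines: tdbm gkfn vlw bwhkn pova rijo eyw psecs cyfp mbk icvzf ugyol rns
Hunk 2: at line 5 remove [rijo] add [zxji] -> 13 lines: tdbm gkfn vlw bwhkn pova zxji eyw psecs cyfp mbk icvzf ugyol rns
Hunk 3: at line 1 remove [vlw,bwhkn,pova] add [eou,ksbhj] -> 12 lines: tdbm gkfn eou ksbhj zxji eyw psecs cyfp mbk icvzf ugyol rns
Hunk 4: at line 5 remove [psecs,cyfp,mbk] add [ybsq] -> 10 lines: tdbm gkfn eou ksbhj zxji eyw ybsq icvzf ugyol rns
Final line count: 10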